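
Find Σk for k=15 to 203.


Σₖ₌15^203 k = Σₖ₌₁^203 k − Σₖ₌₁^14 k
= 203·204/2 − 14·15/2
= 20706 − 105 = 20601

Σk = 20601


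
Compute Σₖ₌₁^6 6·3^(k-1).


Sₙ = 6×(3^6 - 1)/(3 - 1)
= 6×(729 - 1)/2
= 6×728/2
= 2184

S_6 = 2184


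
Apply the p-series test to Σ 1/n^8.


p-series test: Σ c/n^p converges if p > 1, diverges if p ≤ 1 (constant c > 0 doesn't affect convergence).
p = 8
8 > 1 → CONVERGES

Converges (p = 8 > 1)


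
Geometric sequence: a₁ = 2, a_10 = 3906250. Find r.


r^(n-1) = aₙ/a₁
r^9 = 3906250/2 = 1953125
r = 1953125^(1/9)
= 5

r = 5


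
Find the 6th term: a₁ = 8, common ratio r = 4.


aₙ = a₁·r^(n-1)
= 8×4^5
= 8×1024
= 8192

a_6 = 8192


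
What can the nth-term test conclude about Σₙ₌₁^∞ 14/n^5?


lim(n→∞) 14/n^5 = 0
lim aₙ = 0 → nth-term test is INCONCLUSIVE
(Need other tests; this is actually a convergent p-series with p=5 > 1)

Inconclusive (lim aₙ = 0; need another test)


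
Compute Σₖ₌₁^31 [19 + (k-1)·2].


aₙ = 19 + (31-1)×2 = 79
Sₙ = n(a₁+aₙ)/2 = 31×(19+79)/2
= 31×98/2 = 1519

S_31 = 1519


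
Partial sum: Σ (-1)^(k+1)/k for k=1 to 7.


S = 1 - 1/2 + 1/3 - 1/4 + 1/5 - 1/6 + 1/7
= 0.7595
(Full series converges to +ln(2) ≈ +0.6931)

S_7 = 0.7595


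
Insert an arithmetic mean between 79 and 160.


AM = (79 + 160)/2 = 239/2 = 119.5

AM = 119.5


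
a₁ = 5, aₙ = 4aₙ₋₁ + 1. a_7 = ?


Computing step by step:
a_1 = 5
a_2 = 21
a_3 = 85
a_4 = 341
a_5 = 1365
a_6 = 5461
a_7 = 21845


a_7 = 21845


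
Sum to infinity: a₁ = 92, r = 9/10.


S∞ = a₁/(1-r) = 92/(1 - 9/10)
= 92/(1/10)
= 920

S∞ = 920


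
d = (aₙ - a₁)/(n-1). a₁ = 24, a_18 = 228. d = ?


d = (aₙ - a₁)/(n-1)
= (228 - 24)/(18-1)
= 204/17 = 12

d = 12


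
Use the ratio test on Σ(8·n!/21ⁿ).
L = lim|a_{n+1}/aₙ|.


aₙ = 8·n!/21^n
a_{n+1}/aₙ = (n+1)!/21^(n+1) × 21^n/n!  (constant 8 cancels)
= (n+1)/21
L = lim(n→∞) (n+1)/21 = ∞
L > 1 → series DIVERGES

Diverges (ratio test: L = ∞ > 1)


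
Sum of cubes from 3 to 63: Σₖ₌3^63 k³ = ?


Σₖ₌3^63 k³ = [63·64/2]² − [2·3/2]²
= 4064256 − 9 = 4064247

Σk³ = 4064247


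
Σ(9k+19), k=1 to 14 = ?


Σ(9k+19) = 9·Σk + 19·n
= 9·105 + 19·14
= 945 + 266 = 1211

Σ = 1211


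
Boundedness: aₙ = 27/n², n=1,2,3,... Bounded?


a₁ = 27, a₂ = 27/4, a₃ = 27/9, ...
0 < aₙ ≤ 27 for all n ≥ 1
The sequence IS bounded

Bounded (0 < aₙ ≤ 27)


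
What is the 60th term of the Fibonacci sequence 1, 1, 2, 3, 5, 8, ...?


Fibonacci sequence: 1, 1, 2, 3, 5, 8, 13, 21, 34, 55, 89, ...
F(60) = 1548008755920

F(60) = 1548008755920


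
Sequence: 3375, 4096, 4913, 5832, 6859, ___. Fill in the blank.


Pattern: perfect cubes: n³
Terms: 3375, 4096, 4913, 5832, 6859
Next term = 8000

Next term = 8000


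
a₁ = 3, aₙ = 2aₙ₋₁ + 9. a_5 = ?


Computing step by step:
a_1 = 3
a_2 = 15
a_3 = 39
a_4 = 87
a_5 = 183


a_5 = 183


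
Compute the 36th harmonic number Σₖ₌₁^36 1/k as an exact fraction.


H_36 = 1/1 + 1/2 + 1/3 + ... + 1/36
= 54801925434709/13127595717600
≈ 4.1746

H_36 = 54801925434709/13127595717600 ≈ 4.1746


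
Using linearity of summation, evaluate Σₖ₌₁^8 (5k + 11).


Σ(5k+11) = 5·Σk + 11·n
= 5·36 + 11·8
= 180 + 88 = 268

Σ = 268


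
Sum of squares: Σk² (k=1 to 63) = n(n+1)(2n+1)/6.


n = 63
n(n+1)(2n+1)/6 = 63×64×127/6
= 512064/6 = 85344

Σk² = 85344


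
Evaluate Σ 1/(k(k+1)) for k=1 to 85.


1/(k(k+1)) = 1/k - 1/(k+1) (partial fractions)
Telescoping: Σ = 1 - 1/86 = 85/86

Sum = 85/86


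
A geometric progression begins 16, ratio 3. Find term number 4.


aₙ = a₁·r^(n-1)
= 16×3^3
= 16×27
= 432

a_4 = 432


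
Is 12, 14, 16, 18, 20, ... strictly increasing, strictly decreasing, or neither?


Differences: 2, 2, 2, 2
All differences > 0 → strictly INCREASING

Monotonically increasing


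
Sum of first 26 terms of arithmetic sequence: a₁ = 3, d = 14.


aₙ = 3 + (26-1)×14 = 353
Sₙ = n(a₁+aₙ)/2 = 26×(3+353)/2
= 26×356/2 = 4628

S_26 = 4628


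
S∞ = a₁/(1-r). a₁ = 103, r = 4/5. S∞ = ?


S∞ = a₁/(1-r) = 103/(1 - 4/5)
= 103/(1/5)
= 515

S∞ = 515


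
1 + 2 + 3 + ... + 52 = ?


n(n+1)/2 = 52×53/2 = 2756/2 = 1378

Σk = 1378


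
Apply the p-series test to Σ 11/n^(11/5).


p-series test: Σ c/n^p converges if p > 1, diverges if p ≤ 1 (constant c > 0 doesn't affect convergence).
p = 11/5
11/5 > 1 → CONVERGES

Converges (p = 11/5 > 1)


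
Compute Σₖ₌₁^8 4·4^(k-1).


Sₙ = 4×(4^8 - 1)/(4 - 1)
= 4×(65536 - 1)/3
= 4×65535/3
= 87380

S_8 = 87380


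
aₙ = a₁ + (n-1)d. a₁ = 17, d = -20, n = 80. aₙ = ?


aₙ = a₁ + (n-1)d
= 17 + (80-1)×-20
= 17 - 1580
= -1563

a_80 = -1563


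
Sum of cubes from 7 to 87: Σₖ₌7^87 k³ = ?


Σₖ₌7^87 k³ = [87·88/2]² − [6·7/2]²
= 14653584 − 441 = 14653143

Σk³ = 14653143


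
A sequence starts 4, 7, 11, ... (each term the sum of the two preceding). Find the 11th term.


Computing iteratively: 4, 7, 11, 18, 29, 47, 76, 123, 199, 322, 521
a_11 = 521

a_11 = 521


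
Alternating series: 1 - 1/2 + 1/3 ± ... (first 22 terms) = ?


S = 1 - 1/2 + 1/3 - 1/4 + 1/5 - 1/6 + 1/7 - 1/8 ± ...
= 0.6709
(Full series converges to +ln(2) ≈ +0.6931)

S_22 = 0.6709


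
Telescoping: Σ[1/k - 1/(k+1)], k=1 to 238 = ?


Telescoping: adjacent terms cancel.
= 1/1 - 1/239
= 1 - 1/239 = 238/239

Sum = 238/239


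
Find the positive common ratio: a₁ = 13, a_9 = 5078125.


r^(n-1) = aₙ/a₁
r^8 = 5078125/13 = 390625
r = 390625^(1/8)
= ±5; taking r > 0 gives r = 5

r = 5


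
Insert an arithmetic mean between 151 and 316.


AM = (151 + 316)/2 = 467/2 = 233.5

AM = 233.5


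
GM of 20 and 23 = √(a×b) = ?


GM = √(20×23) = √460 = 21.4476

GM = 21.4476


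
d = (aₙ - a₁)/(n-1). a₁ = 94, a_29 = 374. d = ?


d = (aₙ - a₁)/(n-1)
= (374 - 94)/(29-1)
= 280/28 = 10

d = 10


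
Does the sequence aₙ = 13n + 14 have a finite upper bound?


aₙ = 13n + 14 → as n→∞, aₙ→∞
No finite upper bound exists
The sequence is UNBOUNDED

Unbounded (aₙ → ∞ as n → ∞)


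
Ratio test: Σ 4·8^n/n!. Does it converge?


aₙ = 4·8^n/n!
a_{n+1}/aₙ = 8^(n+1)/(n+1)! × n!/8^n  (constant 4 cancels)
= 8/(n+1)
L = lim(n→∞) 8/(n+1) = 0
L < 1 → series CONVERGES

Converges (ratio test: L = 0 < 1)


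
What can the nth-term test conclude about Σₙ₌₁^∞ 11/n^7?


lim(n→∞) 11/n^7 = 0
lim aₙ = 0 → nth-term test is INCONCLUSIVE
(Need other tests; this is actually a convergent p-series with p=7 > 1)

Inconclusive (lim aₙ = 0; need another test)


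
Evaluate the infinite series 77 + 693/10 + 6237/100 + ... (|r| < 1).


S∞ = a₁/(1-r) = 77/(1 - 9/10)
= 77/(1/10)
= 770

S∞ = 770


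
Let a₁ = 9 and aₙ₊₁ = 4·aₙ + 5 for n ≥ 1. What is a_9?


Computing step by step:
a_1 = 9
a_2 = 41
a_3 = 169
a_4 = 681
a_5 = 2729
a_6 = 10921
a_7 = 43689
a_8 = 174761
a_9 = 699049


a_9 = 699049


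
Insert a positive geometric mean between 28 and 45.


GM = √(28×45) = √1260 = 35.4965

GM = 35.4965


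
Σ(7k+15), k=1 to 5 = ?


Σ(7k+15) = 7·Σk + 15·n
= 7·15 + 15·5
= 105 + 75 = 180

Σ = 180


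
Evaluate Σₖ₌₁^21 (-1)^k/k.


S = -1 + 1/2 - 1/3 + 1/4 - 1/5 + 1/6 - 1/7 + 1/8 ± ...
= -0.7164
(Full series converges to -ln(2) ≈ -0.6931)

S_21 = -0.7164


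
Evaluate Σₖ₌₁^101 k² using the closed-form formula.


n = 101
n(n+1)(2n+1)/6 = 101×102×203/6
= 2091306/6 = 348551

Σk² = 348551


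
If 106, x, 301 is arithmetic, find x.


AM = (106 + 301)/2 = 407/2 = 203.5

AM = 203.5


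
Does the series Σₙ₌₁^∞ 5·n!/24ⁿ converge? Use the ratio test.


aₙ = 5·n!/24^n
a_{n+1}/aₙ = (n+1)!/24^(n+1) × 24^n/n!  (constant 5 cancels)
= (n+1)/24
L = lim(n→∞) (n+1)/24 = ∞
L > 1 → series DIVERGES

Diverges (ratio test: L = ∞ > 1)


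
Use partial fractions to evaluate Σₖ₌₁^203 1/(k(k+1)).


1/(k(k+1)) = 1/k - 1/(k+1) (partial fractions)
Telescoping: Σ = 1 - 1/204 = 203/204

Sum = 203/204


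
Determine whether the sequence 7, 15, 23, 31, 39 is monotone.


Differences: 8, 8, 8, 8
All differences > 0 → strictly INCREASING

Monotonically increasing


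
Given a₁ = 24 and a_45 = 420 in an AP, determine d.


d = (aₙ - a₁)/(n-1)
= (420 - 24)/(45-1)
= 396/44 = 9

d = 9


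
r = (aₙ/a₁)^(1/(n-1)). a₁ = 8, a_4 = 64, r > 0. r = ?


r^(n-1) = aₙ/a₁
r^3 = 64/8 = 8
r = 8^(1/3)
= 2

r = 2


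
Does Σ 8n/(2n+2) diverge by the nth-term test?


lim(n→∞) 8n/(2n+2) = 8/2 = 4  (divide numerator and denominator by n)
lim aₙ = 4 ≠ 0 → series DIVERGES

Diverges (lim aₙ = 4 ≠ 0)


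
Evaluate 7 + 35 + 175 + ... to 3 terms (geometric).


Sₙ = 7×(5^3 - 1)/(5 - 1)
= 7×(125 - 1)/4
= 7×124/4
= 217

S_3 = 217


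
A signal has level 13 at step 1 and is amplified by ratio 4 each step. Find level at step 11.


aₙ = a₁·r^(n-1)
= 13×4^10
= 13×1048576
= 13631488

a_11 = 13631488


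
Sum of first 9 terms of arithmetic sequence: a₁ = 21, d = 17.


aₙ = 21 + (9-1)×17 = 157
Sₙ = n(a₁+aₙ)/2 = 9×(21+157)/2
= 9×178/2 = 801

S_9 = 801


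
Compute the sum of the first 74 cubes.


n(n+1)/2 = 74×75/2 = 2775
Σk³ = 2775² = 7700625

Σk³ = 7700625


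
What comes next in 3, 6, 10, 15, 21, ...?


Pattern: triangular numbers: n(n+1)/2
Terms: 3, 6, 10, 15, 21
Next term = 28

Next term = 28


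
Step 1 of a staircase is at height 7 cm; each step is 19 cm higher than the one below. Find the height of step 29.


aₙ = a₁ + (n-1)d
= 7 + (29-1)×19
= 7 + 532
= 539

a_29 = 539


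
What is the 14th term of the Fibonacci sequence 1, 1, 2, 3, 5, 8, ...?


Fibonacci sequence: 1, 1, 2, 3, 5, 8, 13, 21, 34, 55, 89, ...
F(14) = 377

F(14) = 377


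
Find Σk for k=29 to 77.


Σₖ₌29^77 k = Σₖ₌₁^77 k − Σₖ₌₁^28 k
= 77·78/2 − 28·29/2
= 3003 − 406 = 2597

Σk = 2597


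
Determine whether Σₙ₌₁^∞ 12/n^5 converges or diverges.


p-series test: Σ c/n^p converges if p > 1, diverges if p ≤ 1 (constant c > 0 doesn't affect convergence).
p = 5
5 > 1 → CONVERGES

Converges (p = 5 > 1)


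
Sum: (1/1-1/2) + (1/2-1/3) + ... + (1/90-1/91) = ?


Telescoping: adjacent terms cancel.
= 1/1 - 1/91
= 1 - 1/91 = 90/91

Sum = 90/91


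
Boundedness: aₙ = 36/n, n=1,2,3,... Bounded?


a₁ = 36, a₂ = 36/2, a₃ = 36/3, ...
0 < aₙ ≤ 36 for all n ≥ 1
Lower bound: 0, Upper bound: 36
The sequence IS bounded

Bounded (0 < aₙ ≤ 36)


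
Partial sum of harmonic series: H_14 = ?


H_14 = 1/1 + 1/2 + 1/3 + ... + 1/14
= 1171733/360360
≈ 3.2516

H_14 = 1171733/360360 ≈ 3.2516


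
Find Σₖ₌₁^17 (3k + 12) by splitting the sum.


Σ(3k+12) = 3·Σk + 12·n
= 3·153 + 12·17
= 459 + 204 = 663

Σ = 663


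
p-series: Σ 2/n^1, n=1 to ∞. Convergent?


p-series test: Σ c/n^p converges if p > 1, diverges if p ≤ 1 (constant c > 0 doesn't affect convergence).
p = 1
1 ≤ 1 → DIVERGES

Diverges (p = 1 ≤ 1)


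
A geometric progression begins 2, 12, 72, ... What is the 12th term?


aₙ = a₁·r^(n-1)
= 2×6^11
= 2×362797056
= 725594112

a_12 = 725594112


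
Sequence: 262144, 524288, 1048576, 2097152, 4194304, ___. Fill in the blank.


Pattern: powers of 2: 2ⁿ
Terms: 262144, 524288, 1048576, 2097152, 4194304
Next term = 8388608

Next term = 8388608


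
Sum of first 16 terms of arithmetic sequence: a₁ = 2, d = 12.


aₙ = 2 + (16-1)×12 = 182
Sₙ = n(a₁+aₙ)/2 = 16×(2+182)/2
= 16×184/2 = 1472

S_16 = 1472


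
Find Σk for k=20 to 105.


Σₖ₌20^105 k = Σₖ₌₁^105 k − Σₖ₌₁^19 k
= 105·106/2 − 19·20/2
= 5565 − 190 = 5375

Σk = 5375


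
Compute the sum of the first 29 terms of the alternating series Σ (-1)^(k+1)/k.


S = 1 - 1/2 + 1/3 - 1/4 + 1/5 - 1/6 + 1/7 - 1/8 ± ...
= 0.7101
(Full series converges to +ln(2) ≈ +0.6931)

S_29 = 0.7101


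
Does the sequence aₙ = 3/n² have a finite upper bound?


a₁ = 3, a₂ = 3/4, a₃ = 3/9, ...
0 < aₙ ≤ 3 for all n ≥ 1
The sequence IS bounded

Bounded (0 < aₙ ≤ 3)


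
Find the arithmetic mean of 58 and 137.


AM = (58 + 137)/2 = 195/2 = 97.5

AM = 97.5


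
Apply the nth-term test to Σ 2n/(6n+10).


lim(n→∞) 2n/(6n+10) = 2/6 = 1/3  (divide numerator and denominator by n)
lim aₙ = 1/3 ≠ 0 → series DIVERGES

Diverges (lim aₙ = 1/3 ≠ 0)


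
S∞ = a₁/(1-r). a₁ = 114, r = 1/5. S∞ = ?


S∞ = a₁/(1-r) = 114/(1 - 1/5)
= 114/(4/5)
= 285/2

S∞ = 285/2


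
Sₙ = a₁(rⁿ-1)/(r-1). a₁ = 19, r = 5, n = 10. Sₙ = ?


Sₙ = 19×(5^10 - 1)/(5 - 1)
= 19×(9765625 - 1)/4
= 19×9765624/4
= 46386714

S_10 = 46386714


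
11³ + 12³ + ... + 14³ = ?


Σₖ₌11^14 k³ = [14·15/2]² − [10·11/2]²
= 11025 − 3025 = 8000

Σk³ = 8000


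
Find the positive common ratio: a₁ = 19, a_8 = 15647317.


r^(n-1) = aₙ/a₁
r^7 = 15647317/19 = 823543
r = 823543^(1/7)
= 7

r = 7


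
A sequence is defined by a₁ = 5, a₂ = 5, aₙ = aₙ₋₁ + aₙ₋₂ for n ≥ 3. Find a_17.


Computing iteratively: 5, 5, 10, 15, 25, 40, 65, 105, 170, 275, 445, 720, ...
a_17 = 7985

a_17 = 7985


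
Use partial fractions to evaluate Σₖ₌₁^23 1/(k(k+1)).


1/(k(k+1)) = 1/k - 1/(k+1) (partial fractions)
Telescoping: Σ = 1 - 1/24 = 23/24

Sum = 23/24


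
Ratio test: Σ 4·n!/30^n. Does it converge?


aₙ = 4·n!/30^n
a_{n+1}/aₙ = (n+1)!/30^(n+1) × 30^n/n!  (constant 4 cancels)
= (n+1)/30
L = lim(n→∞) (n+1)/30 = ∞
L > 1 → series DIVERGES

Diverges (ratio test: L = ∞ > 1)


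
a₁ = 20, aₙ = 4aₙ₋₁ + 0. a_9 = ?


Computing step by step:
a_1 = 20
a_2 = 80
a_3 = 320
a_4 = 1280
a_5 = 5120
a_6 = 20480
a_7 = 81920
a_8 = 327680
a_9 = 1310720


a_9 = 1310720


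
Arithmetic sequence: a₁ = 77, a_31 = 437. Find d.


d = (aₙ - a₁)/(n-1)
= (437 - 77)/(31-1)
= 360/30 = 12

d = 12


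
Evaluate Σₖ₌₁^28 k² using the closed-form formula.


n = 28
n(n+1)(2n+1)/6 = 28×29×57/6
= 46284/6 = 7714

Σk² = 7714


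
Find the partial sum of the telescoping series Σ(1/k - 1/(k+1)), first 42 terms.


Telescoping: adjacent terms cancel.
= 1/1 - 1/43
= 1 - 1/43 = 42/43

Sum = 42/43


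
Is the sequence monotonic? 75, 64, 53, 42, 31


Differences: -11, -11, -11, -11
All differences < 0 → strictly DECREASING

Monotonically decreasing


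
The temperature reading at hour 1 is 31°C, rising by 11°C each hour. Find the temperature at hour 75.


aₙ = a₁ + (n-1)d
= 31 + (75-1)×11
= 31 + 814
= 845

a_75 = 845


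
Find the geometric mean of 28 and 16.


GM = √(28×16) = √448 = 21.166

GM = 21.166


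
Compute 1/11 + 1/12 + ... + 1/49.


Σₖ₌11^49 1/k = 1/11 + 1/12 + 1/13 + ... + 1/49
= 4804253716567824832211/3099044504245996706400
≈ 1.5502

Sum = 4804253716567824832211/3099044504245996706400 ≈ 1.5502


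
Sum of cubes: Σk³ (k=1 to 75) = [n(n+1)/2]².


n(n+1)/2 = 75×76/2 = 2850
Σk³ = 2850² = 8122500

Σk³ = 8122500


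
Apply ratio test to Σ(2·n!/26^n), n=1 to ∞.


aₙ = 2·n!/26^n
a_{n+1}/aₙ = (n+1)!/26^(n+1) × 26^n/n!  (constant 2 cancels)
= (n+1)/26
L = lim(n→∞) (n+1)/26 = ∞
L > 1 → series DIVERGES

Diverges (ratio test: L = ∞ > 1)


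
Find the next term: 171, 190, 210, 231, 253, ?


Pattern: triangular numbers: n(n+1)/2
Terms: 171, 190, 210, 231, 253
Next term = 276

Next term = 276


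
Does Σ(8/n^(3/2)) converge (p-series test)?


p-series test: Σ c/n^p converges if p > 1, diverges if p ≤ 1 (constant c > 0 doesn't affect convergence).
p = 3/2
3/2 > 1 → CONVERGES

Converges (p = 3/2 > 1)


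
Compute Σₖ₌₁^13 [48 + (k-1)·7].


aₙ = 48 + (13-1)×7 = 132
Sₙ = n(a₁+aₙ)/2 = 13×(48+132)/2
= 13×180/2 = 1170

S_13 = 1170


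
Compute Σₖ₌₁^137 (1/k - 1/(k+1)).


Telescoping: adjacent terms cancel.
= 1/1 - 1/138
= 1 - 1/138 = 137/138

Sum = 137/138


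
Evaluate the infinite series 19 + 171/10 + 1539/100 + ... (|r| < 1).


S∞ = a₁/(1-r) = 19/(1 - 9/10)
= 19/(1/10)
= 190

S∞ = 190


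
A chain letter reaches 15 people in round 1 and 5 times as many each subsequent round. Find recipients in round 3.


aₙ = a₁·r^(n-1)
= 15×5^2
= 15×25
= 375

a_3 = 375


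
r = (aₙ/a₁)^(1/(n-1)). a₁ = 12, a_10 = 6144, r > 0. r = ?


r^(n-1) = aₙ/a₁
r^9 = 6144/12 = 512
r = 512^(1/9)
= 2

r = 2


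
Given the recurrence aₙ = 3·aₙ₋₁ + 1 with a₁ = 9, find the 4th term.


Computing step by step:
a_1 = 9
a_2 = 28
a_3 = 85
a_4 = 256


a_4 = 256


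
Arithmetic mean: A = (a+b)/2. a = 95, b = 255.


AM = (95 + 255)/2 = 350/2 = 175

AM = 175


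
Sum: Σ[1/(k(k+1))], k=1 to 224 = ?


1/(k(k+1)) = 1/k - 1/(k+1) (partial fractions)
Telescoping: Σ = 1 - 1/225 = 224/225

Sum = 224/225


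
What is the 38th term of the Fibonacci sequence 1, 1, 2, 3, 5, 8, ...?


Fibonacci sequence: 1, 1, 2, 3, 5, 8, 13, 21, 34, 55, 89, ...
F(38) = 39088169

F(38) = 39088169


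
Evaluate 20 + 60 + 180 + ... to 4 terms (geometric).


Sₙ = 20×(3^4 - 1)/(3 - 1)
= 20×(81 - 1)/2
= 20×80/2
= 800

S_4 = 800


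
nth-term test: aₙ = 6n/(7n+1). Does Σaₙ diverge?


lim(n→∞) 6n/(7n+1) = 6/7 = 6/7  (divide numerator and denominator by n)
lim aₙ = 6/7 ≠ 0 → series DIVERGES

Diverges (lim aₙ = 6/7 ≠ 0)


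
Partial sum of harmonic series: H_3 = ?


H_3 = 1/1 + 1/2 + 1/3
= 11/6
≈ 1.8333

H_3 = 11/6 ≈ 1.8333


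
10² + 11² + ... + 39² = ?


Σₖ₌10^39 k² = Σₖ₌₁^39 k² − Σₖ₌₁^9 k²
= 39·40·79/6 − 9·10·19/6
= 20540 − 285 = 20255

Σk² = 20255


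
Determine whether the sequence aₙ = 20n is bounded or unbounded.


aₙ = 20n → as n→∞, aₙ→∞
No finite upper bound exists
The sequence is UNBOUNDED

Unbounded (aₙ → ∞ as n → ∞)


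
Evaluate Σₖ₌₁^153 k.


n(n+1)/2 = 153×154/2 = 23562/2 = 11781

Σk = 11781


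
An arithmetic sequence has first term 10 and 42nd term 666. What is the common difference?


d = (aₙ - a₁)/(n-1)
= (666 - 10)/(42-1)
= 656/41 = 16

d = 16


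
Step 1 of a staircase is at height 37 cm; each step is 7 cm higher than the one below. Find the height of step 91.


aₙ = a₁ + (n-1)d
= 37 + (91-1)×7
= 37 + 630
= 667

a_91 = 667


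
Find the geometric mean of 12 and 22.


GM = √(12×22) = √264 = 16.2481

GM = 16.2481


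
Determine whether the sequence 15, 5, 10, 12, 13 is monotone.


Differences: -10, 5, 2, 1
Difference at position 2 is +5 (> 0) but position 1 is -10 (< 0) — sequence both rises and falls
→ NOT monotonic

Not monotonic


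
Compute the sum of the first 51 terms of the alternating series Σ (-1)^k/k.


S = -1 + 1/2 - 1/3 + 1/4 - 1/5 + 1/6 - 1/7 + 1/8 ± ...
= -0.7029
(Full series converges to -ln(2) ≈ -0.6931)

S_51 = -0.7029


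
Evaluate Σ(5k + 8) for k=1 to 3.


Σ(5k+8) = 5·Σk + 8·n
= 5·6 + 8·3
= 30 + 24 = 54

Σ = 54


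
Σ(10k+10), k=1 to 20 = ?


Σ(10k+10) = 10·Σk + 10·n
= 10·210 + 10·20
= 2100 + 200 = 2300

Σ = 2300


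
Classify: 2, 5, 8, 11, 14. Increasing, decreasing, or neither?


Differences: 3, 3, 3, 3
All differences > 0 → strictly INCREASING

Monotonically increasing


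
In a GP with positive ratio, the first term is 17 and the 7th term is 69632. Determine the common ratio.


r^(n-1) = aₙ/a₁
r^6 = 69632/17 = 4096
r = 4096^(1/6)
= ±4; taking r > 0 gives r = 4

r = 4


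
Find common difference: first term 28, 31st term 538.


d = (aₙ - a₁)/(n-1)
= (538 - 28)/(31-1)
= 510/30 = 17

d = 17


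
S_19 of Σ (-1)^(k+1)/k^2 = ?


S = 1 - 1/4 + 1/9 - 1/16 + 1/25 - 1/36 + 1/49 - 1/64 ± ...
= 0.8238
(Full series converges to +π²/12 ≈ +0.8225)

S_19 = 0.8238


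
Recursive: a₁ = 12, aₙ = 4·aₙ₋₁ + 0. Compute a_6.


Computing step by step:
a_1 = 12
a_2 = 48
a_3 = 192
a_4 = 768
a_5 = 3072
a_6 = 12288


a_6 = 12288


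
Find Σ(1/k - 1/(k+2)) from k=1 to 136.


Telescoping with gap 2: two head and two tail terms survive.
= (1 + 1/2) - (1/137 + 1/138)
= 3/2 - 1/137 - 1/138 = 14042/9453

Sum = 14042/9453


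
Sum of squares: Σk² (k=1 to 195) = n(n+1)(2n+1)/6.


n = 195
n(n+1)(2n+1)/6 = 195×196×391/6
= 14944020/6 = 2490670

Σk² = 2490670


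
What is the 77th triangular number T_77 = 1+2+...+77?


n(n+1)/2 = 77×78/2 = 6006/2 = 3003

Σk = 3003


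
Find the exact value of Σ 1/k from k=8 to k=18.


Σₖ₌8^18 1/k = 1/8 + 1/9 + 1/10 + ... + 1/18
= 736973/816816
≈ 0.9023

Sum = 736973/816816 ≈ 0.9023


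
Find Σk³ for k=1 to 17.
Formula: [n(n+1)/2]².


n(n+1)/2 = 17×18/2 = 153
Σk³ = 153² = 23409

Σk³ = 23409


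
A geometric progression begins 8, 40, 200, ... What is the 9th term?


aₙ = a₁·r^(n-1)
= 8×5^8
= 8×390625
= 3125000

a_9 = 3125000


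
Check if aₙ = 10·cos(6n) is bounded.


For all n, -1 ≤ cos(6n) ≤ 1, so -10 ≤ 10·cos(6n) ≤ 10
Lower bound: -10, Upper bound: 10
The sequence IS bounded

Bounded (-10 ≤ aₙ ≤ 10)


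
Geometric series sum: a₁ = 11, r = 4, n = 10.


Sₙ = 11×(4^10 - 1)/(4 - 1)
= 11×(1048576 - 1)/3
= 11×1048575/3
= 3844775

S_10 = 3844775


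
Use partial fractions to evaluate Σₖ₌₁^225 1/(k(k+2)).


1/(k(k+2)) = (1/2)·(1/k - 1/(k+2)) (partial fractions)
Telescoping: Σ = (1/2)·(1 + 1/2 - 1/226 - 1/227) = 19125/25651

Sum = 19125/25651


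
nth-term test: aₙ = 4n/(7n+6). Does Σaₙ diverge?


lim(n→∞) 4n/(7n+6) = 4/7 = 4/7  (divide numerator and denominator by n)
lim aₙ = 4/7 ≠ 0 → series DIVERGES

Diverges (lim aₙ = 4/7 ≠ 0)


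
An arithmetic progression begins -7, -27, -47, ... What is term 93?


aₙ = a₁ + (n-1)d
= -7 + (93-1)×-20
= -7 - 1840
= -1847

a_93 = -1847


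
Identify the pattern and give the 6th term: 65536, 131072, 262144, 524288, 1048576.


Pattern: powers of 2: 2ⁿ
Terms: 65536, 131072, 262144, 524288, 1048576
Next term = 2097152

Next term = 2097152


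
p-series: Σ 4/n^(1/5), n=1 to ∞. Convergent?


p-series test: Σ c/n^p converges if p > 1, diverges if p ≤ 1 (constant c > 0 doesn't affect convergence).
p = 1/5
1/5 ≤ 1 → DIVERGES

Diverges (p = 1/5 ≤ 1)


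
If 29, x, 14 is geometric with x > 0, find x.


GM = √(29×14) = √406 = 20.1494

GM = 20.1494


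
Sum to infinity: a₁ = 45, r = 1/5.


S∞ = a₁/(1-r) = 45/(1 - 1/5)
= 45/(4/5)
= 225/4

S∞ = 225/4


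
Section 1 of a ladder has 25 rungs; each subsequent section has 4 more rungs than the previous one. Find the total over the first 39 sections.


aₙ = 25 + (39-1)×4 = 177
Sₙ = n(a₁+aₙ)/2 = 39×(25+177)/2
= 39×202/2 = 3939

S_39 = 3939


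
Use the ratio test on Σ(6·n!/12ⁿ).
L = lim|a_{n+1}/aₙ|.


aₙ = 6·n!/12^n
a_{n+1}/aₙ = (n+1)!/12^(n+1) × 12^n/n!  (constant 6 cancels)
= (n+1)/12
L = lim(n→∞) (n+1)/12 = ∞
L > 1 → series DIVERGES

Diverges (ratio test: L = ∞ > 1)


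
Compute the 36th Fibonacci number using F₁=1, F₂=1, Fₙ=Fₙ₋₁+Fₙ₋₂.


Fibonacci sequence: 1, 1, 2, 3, 5, 8, 13, 21, 34, 55, 89, ...
F(36) = 14930352

F(36) = 14930352


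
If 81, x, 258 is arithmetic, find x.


AM = (81 + 258)/2 = 339/2 = 169.5

AM = 169.5


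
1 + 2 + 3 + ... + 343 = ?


n(n+1)/2 = 343×344/2 = 117992/2 = 58996

Σk = 58996


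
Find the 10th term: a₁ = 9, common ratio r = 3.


aₙ = a₁·r^(n-1)
= 9×3^9
= 9×19683
= 177147

a_10 = 177147


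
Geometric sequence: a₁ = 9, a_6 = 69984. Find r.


r^(n-1) = aₙ/a₁
r^5 = 69984/9 = 7776
r = 7776^(1/5)
= 6

r = 6


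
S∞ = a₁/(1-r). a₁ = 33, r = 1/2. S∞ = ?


S∞ = a₁/(1-r) = 33/(1 - 1/2)
= 33/(1/2)
= 66

S∞ = 66


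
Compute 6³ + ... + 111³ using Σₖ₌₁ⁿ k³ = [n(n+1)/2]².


Σₖ₌6^111 k³ = [111·112/2]² − [5·6/2]²
= 38638656 − 225 = 38638431

Σk³ = 38638431


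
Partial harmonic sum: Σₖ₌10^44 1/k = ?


Σₖ₌10^44 1/k = 1/10 + 1/11 + 1/12 + ... + 1/44
= 14541561179784203689/9419588158802421600
≈ 1.5438

Sum = 14541561179784203689/9419588158802421600 ≈ 1.5438


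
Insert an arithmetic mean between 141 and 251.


AM = (141 + 251)/2 = 392/2 = 196

AM = 196


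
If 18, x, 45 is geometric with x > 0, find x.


GM = √(18×45) = √810 = 28.4605

GM = 28.4605


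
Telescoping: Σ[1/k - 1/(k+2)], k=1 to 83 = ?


Telescoping with gap 2: two head and two tail terms survive.
= (1 + 1/2) - (1/84 + 1/85)
= 3/2 - 1/84 - 1/85 = 10541/7140

Sum = 10541/7140


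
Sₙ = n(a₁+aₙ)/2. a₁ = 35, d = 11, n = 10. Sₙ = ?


aₙ = 35 + (10-1)×11 = 134
Sₙ = n(a₁+aₙ)/2 = 10×(35+134)/2
= 10×169/2 = 845

S_10 = 845


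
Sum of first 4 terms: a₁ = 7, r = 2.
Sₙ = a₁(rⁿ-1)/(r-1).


Sₙ = 7×(2^4 - 1)/(2 - 1)
= 7×(16 - 1)/1
= 7×15/1
= 105

S_4 = 105


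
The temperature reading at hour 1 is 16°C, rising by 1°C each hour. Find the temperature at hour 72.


aₙ = a₁ + (n-1)d
= 16 + (72-1)×1
= 16 + 71
= 87

a_72 = 87


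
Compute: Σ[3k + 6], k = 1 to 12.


Σ(3k+6) = 3·Σk + 6·n
= 3·78 + 6·12
= 234 + 72 = 306

Σ = 306


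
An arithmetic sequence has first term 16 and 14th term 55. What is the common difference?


d = (aₙ - a₁)/(n-1)
= (55 - 16)/(14-1)
= 39/13 = 3

d = 3


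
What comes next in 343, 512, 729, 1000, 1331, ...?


Pattern: perfect cubes: n³
Terms: 343, 512, 729, 1000, 1331
Next term = 1728

Next term = 1728


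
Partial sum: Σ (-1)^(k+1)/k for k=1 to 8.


S = 1 - 1/2 + 1/3 - 1/4 + 1/5 - 1/6 + 1/7 - 1/8
= 0.6345
(Full series converges to +ln(2) ≈ +0.6931)

S_8 = 0.6345


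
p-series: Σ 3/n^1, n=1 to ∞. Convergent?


p-series test: Σ c/n^p converges if p > 1, diverges if p ≤ 1 (constant c > 0 doesn't affect convergence).
p = 1
1 ≤ 1 → DIVERGES

Diverges (p = 1 ≤ 1)


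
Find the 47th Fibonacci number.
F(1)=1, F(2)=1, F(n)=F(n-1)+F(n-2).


Fibonacci sequence: 1, 1, 2, 3, 5, 8, 13, 21, 34, 55, 89, ...
F(47) = 2971215073

F(47) = 2971215073


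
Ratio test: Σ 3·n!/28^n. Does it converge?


aₙ = 3·n!/28^n
a_{n+1}/aₙ = (n+1)!/28^(n+1) × 28^n/n!  (constant 3 cancels)
= (n+1)/28
L = lim(n→∞) (n+1)/28 = ∞
L > 1 → series DIVERGES

Diverges (ratio test: L = ∞ > 1)


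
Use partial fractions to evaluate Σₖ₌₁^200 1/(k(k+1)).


1/(k(k+1)) = 1/k - 1/(k+1) (partial fractions)
Telescoping: Σ = 1 - 1/201 = 200/201

Sum = 200/201


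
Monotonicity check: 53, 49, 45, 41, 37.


Differences: -4, -4, -4, -4
All differences < 0 → strictly DECREASING

Monotonically decreasing


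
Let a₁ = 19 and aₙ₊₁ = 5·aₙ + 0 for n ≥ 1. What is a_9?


Computing step by step:
a_1 = 19
a_2 = 95
a_3 = 475
a_4 = 2375
a_5 = 11875
a_6 = 59375
a_7 = 296875
a_8 = 1484375
a_9 = 7421875


a_9 = 7421875


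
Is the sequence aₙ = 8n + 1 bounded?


aₙ = 8n + 1 → as n→∞, aₙ→∞
No finite upper bound exists
The sequence is UNBOUNDED

Unbounded (aₙ → ∞ as n → ∞)


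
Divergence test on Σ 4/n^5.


lim(n→∞) 4/n^5 = 0
lim aₙ = 0 → nth-term test is INCONCLUSIVE
(Need other tests; this is actually a convergent p-series with p=5 > 1)

Inconclusive (lim aₙ = 0; need another test)


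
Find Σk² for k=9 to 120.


Σₖ₌9^120 k² = Σₖ₌₁^120 k² − Σₖ₌₁^8 k²
= 120·121·241/6 − 8·9·17/6
= 583220 − 204 = 583016

Σk² = 583016


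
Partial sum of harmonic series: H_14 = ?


H_14 = 1/1 + 1/2 + 1/3 + ... + 1/14
= 1171733/360360
≈ 3.2516

H_14 = 1171733/360360 ≈ 3.2516


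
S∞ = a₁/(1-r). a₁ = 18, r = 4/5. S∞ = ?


S∞ = a₁/(1-r) = 18/(1 - 4/5)
= 18/(1/5)
= 90

S∞ = 90


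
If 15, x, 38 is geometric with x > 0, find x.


GM = √(15×38) = √570 = 23.8747

GM = 23.8747


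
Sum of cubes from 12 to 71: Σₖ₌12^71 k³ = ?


Σₖ₌12^71 k³ = [71·72/2]² − [11·12/2]²
= 6533136 − 4356 = 6528780

Σk³ = 6528780


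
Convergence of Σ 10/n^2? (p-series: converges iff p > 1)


p-series test: Σ c/n^p converges if p > 1, diverges if p ≤ 1 (constant c > 0 doesn't affect convergence).
p = 2
2 > 1 → CONVERGES

Converges (p = 2 > 1)


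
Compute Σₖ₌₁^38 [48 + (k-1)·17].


aₙ = 48 + (38-1)×17 = 677
Sₙ = n(a₁+aₙ)/2 = 38×(48+677)/2
= 38×725/2 = 13775

S_38 = 13775


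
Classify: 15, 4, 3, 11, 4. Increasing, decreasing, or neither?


Differences: -11, -1, 8, -7
Difference at position 3 is +8 (> 0) but position 1 is -11 (< 0) — sequence both rises and falls
→ NOT monotonic

Not monotonic


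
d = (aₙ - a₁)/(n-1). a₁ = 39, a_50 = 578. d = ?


d = (aₙ - a₁)/(n-1)
= (578 - 39)/(50-1)
= 539/49 = 11

d = 11


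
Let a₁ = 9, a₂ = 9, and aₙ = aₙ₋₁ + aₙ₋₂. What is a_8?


Computing iteratively: 9, 9, 18, 27, 45, 72, 117, 189
a_8 = 189

a_8 = 189


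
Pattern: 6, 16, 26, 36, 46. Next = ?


Pattern: arithmetic (d=10)
Terms: 6, 16, 26, 36, 46
Next term = 56

Next term = 56


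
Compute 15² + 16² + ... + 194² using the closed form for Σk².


Σₖ₌15^194 k² = Σₖ₌₁^194 k² − Σₖ₌₁^14 k²
= 194·195·389/6 − 14·15·29/6
= 2452645 − 1015 = 2451630

Σk² = 2451630


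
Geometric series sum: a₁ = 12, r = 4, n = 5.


Sₙ = 12×(4^5 - 1)/(4 - 1)
= 12×(1024 - 1)/3
= 12×1023/3
= 4092

S_5 = 4092


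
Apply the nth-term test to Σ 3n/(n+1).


lim(n→∞) 3n/(n+1) = 3/1 = 3  (divide numerator and denominator by n)
lim aₙ = 3 ≠ 0 → series DIVERGES

Diverges (lim aₙ = 3 ≠ 0)


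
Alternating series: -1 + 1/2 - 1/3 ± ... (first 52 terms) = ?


S = -1 + 1/2 - 1/3 + 1/4 - 1/5 + 1/6 - 1/7 + 1/8 ± ...
= -0.6836
(Full series converges to -ln(2) ≈ -0.6931)

S_52 = -0.6836


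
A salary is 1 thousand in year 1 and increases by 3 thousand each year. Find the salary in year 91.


aₙ = a₁ + (n-1)d
= 1 + (91-1)×3
= 1 + 270
= 271

a_91 = 271


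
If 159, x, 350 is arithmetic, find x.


AM = (159 + 350)/2 = 509/2 = 254.5

AM = 254.5


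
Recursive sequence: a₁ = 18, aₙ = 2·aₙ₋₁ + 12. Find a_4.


Computing step by step:
a_1 = 18
a_2 = 48
a_3 = 108
a_4 = 228


a_4 = 228


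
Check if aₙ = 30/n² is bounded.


a₁ = 30, a₂ = 30/4, a₃ = 30/9, ...
0 < aₙ ≤ 30 for all n ≥ 1
The sequence IS bounded

Bounded (0 < aₙ ≤ 30)


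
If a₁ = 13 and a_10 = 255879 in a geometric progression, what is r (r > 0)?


r^(n-1) = aₙ/a₁
r^9 = 255879/13 = 19683
r = 19683^(1/9)
= 3

r = 3


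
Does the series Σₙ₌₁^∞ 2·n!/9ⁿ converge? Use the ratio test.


aₙ = 2·n!/9^n
a_{n+1}/aₙ = (n+1)!/9^(n+1) × 9^n/n!  (constant 2 cancels)
= (n+1)/9
L = lim(n→∞) (n+1)/9 = ∞
L > 1 → series DIVERGES

Diverges (ratio test: L = ∞ > 1)


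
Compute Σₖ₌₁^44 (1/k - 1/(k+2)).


Telescoping with gap 2: two head and two tail terms survive.
= (1 + 1/2) - (1/45 + 1/46)
= 3/2 - 1/45 - 1/46 = 1507/1035

Sum = 1507/1035


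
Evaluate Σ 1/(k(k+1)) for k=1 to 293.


1/(k(k+1)) = 1/k - 1/(k+1) (partial fractions)
Telescoping: Σ = 1 - 1/294 = 293/294

Sum = 293/294


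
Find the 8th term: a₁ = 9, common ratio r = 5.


aₙ = a₁·r^(n-1)
= 9×5^7
= 9×78125
= 703125

a_8 = 703125


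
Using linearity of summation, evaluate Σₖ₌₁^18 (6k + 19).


Σ(6k+19) = 6·Σk + 19·n
= 6·171 + 19·18
= 1026 + 342 = 1368

Σ = 1368


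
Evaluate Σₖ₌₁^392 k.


n(n+1)/2 = 392×393/2 = 154056/2 = 77028

Σk = 77028


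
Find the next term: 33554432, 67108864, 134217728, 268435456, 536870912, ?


Pattern: powers of 2: 2ⁿ
Terms: 33554432, 67108864, 134217728, 268435456, 536870912
Next term = 1073741824

Next term = 1073741824


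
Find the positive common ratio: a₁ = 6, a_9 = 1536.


r^(n-1) = aₙ/a₁
r^8 = 1536/6 = 256
r = 256^(1/8)
= ±2; taking r > 0 gives r = 2

r = 2


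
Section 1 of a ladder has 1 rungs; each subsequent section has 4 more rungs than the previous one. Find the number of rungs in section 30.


aₙ = a₁ + (n-1)d
= 1 + (30-1)×4
= 1 + 116
= 117

a_30 = 117


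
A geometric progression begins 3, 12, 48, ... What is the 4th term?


aₙ = a₁·r^(n-1)
= 3×4^3
= 3×64
= 192

a_4 = 192


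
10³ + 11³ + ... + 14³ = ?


Σₖ₌10^14 k³ = [14·15/2]² − [9·10/2]²
= 11025 − 2025 = 9000

Σk³ = 9000


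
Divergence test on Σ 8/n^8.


lim(n→∞) 8/n^8 = 0
lim aₙ = 0 → nth-term test is INCONCLUSIVE
(Need other tests; this is actually a convergent p-series with p=8 > 1)

Inconclusive (lim aₙ = 0; need another test)


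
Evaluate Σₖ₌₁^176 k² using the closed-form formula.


n = 176
n(n+1)(2n+1)/6 = 176×177×353/6
= 10996656/6 = 1832776

Σk² = 1832776


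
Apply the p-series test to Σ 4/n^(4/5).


p-series test: Σ c/n^p converges if p > 1, diverges if p ≤ 1 (constant c > 0 doesn't affect convergence).
p = 4/5
4/5 ≤ 1 → DIVERGES

Diverges (p = 4/5 ≤ 1)


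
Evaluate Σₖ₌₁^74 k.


n(n+1)/2 = 74×75/2 = 5550/2 = 2775

Σk = 2775


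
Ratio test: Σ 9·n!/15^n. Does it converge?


aₙ = 9·n!/15^n
a_{n+1}/aₙ = (n+1)!/15^(n+1) × 15^n/n!  (constant 9 cancels)
= (n+1)/15
L = lim(n→∞) (n+1)/15 = ∞
L > 1 → series DIVERGES

Diverges (ratio test: L = ∞ > 1)


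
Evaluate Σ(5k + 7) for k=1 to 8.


Σ(5k+7) = 5·Σk + 7·n
= 5·36 + 7·8
= 180 + 56 = 236

Σ = 236


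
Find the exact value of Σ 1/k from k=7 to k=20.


Σₖ₌7^20 1/k = 1/7 + 1/8 + 1/9 + ... + 1/20
= 89061751/77597520
≈ 1.1477

Sum = 89061751/77597520 ≈ 1.1477


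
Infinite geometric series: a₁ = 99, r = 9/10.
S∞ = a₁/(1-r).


S∞ = a₁/(1-r) = 99/(1 - 9/10)
= 99/(1/10)
= 990

S∞ = 990


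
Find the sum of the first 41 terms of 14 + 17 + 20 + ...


aₙ = 14 + (41-1)×3 = 134
Sₙ = n(a₁+aₙ)/2 = 41×(14+134)/2
= 41×148/2 = 3034

S_41 = 3034


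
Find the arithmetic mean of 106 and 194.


AM = (106 + 194)/2 = 300/2 = 150

AM = 150


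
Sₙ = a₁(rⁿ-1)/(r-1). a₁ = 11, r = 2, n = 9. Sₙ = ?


Sₙ = 11×(2^9 - 1)/(2 - 1)
= 11×(512 - 1)/1
= 11×511/1
= 5621

S_9 = 5621


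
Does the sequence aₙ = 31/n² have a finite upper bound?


a₁ = 31, a₂ = 31/4, a₃ = 31/9, ...
0 < aₙ ≤ 31 for all n ≥ 1
The sequence IS bounded

Bounded (0 < aₙ ≤ 31)


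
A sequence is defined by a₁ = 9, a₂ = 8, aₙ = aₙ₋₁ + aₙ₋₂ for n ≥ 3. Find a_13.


Computing iteratively: 9, 8, 17, 25, 42, 67, 109, 176, 285, 461, 746, 1207, ...
a_13 = 1953

a_13 = 1953


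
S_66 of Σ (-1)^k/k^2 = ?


S = -1 + 1/4 - 1/9 + 1/16 - 1/25 + 1/36 - 1/49 + 1/64 ± ...
= -0.8224
(Full series converges to -π²/12 ≈ -0.8225)

S_66 = -0.8224


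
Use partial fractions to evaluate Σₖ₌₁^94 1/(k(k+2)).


1/(k(k+2)) = (1/2)·(1/k - 1/(k+2)) (partial fractions)
Telescoping: Σ = (1/2)·(1 + 1/2 - 1/95 - 1/96) = 13489/18240

Sum = 13489/18240


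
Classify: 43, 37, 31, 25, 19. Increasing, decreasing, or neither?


Differences: -6, -6, -6, -6
All differences < 0 → strictly DECREASING

Monotonically decreasing


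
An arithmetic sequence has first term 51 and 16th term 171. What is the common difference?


d = (aₙ - a₁)/(n-1)
= (171 - 51)/(16-1)
= 120/15 = 8

d = 8


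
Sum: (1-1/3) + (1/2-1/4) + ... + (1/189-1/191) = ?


Telescoping with gap 2: two head and two tail terms survive.
= (1 + 1/2) - (1/190 + 1/191)
= 3/2 - 1/190 - 1/191 = 27027/18145

Sum = 27027/18145


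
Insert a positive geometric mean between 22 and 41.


GM = √(22×41) = √902 = 30.0333

GM = 30.0333


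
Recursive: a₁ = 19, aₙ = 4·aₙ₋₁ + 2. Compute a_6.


Computing step by step:
a_1 = 19
a_2 = 78
a_3 = 314
a_4 = 1258
a_5 = 5034
a_6 = 20138


a_6 = 20138


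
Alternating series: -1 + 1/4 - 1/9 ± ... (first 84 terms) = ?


S = -1 + 1/4 - 1/9 + 1/16 - 1/25 + 1/36 - 1/49 + 1/64 ± ...
= -0.8224
(Full series converges to -π²/12 ≈ -0.8225)

S_84 = -0.8224


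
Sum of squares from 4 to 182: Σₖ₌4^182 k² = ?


Σₖ₌4^182 k² = Σₖ₌₁^182 k² − Σₖ₌₁^3 k²
= 182·183·365/6 − 3·4·7/6
= 2026115 − 14 = 2026101

Σk² = 2026101


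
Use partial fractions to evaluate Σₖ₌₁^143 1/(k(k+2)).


1/(k(k+2)) = (1/2)·(1/k - 1/(k+2)) (partial fractions)
Telescoping: Σ = (1/2)·(1 + 1/2 - 1/144 - 1/145) = 31031/41760

Sum = 31031/41760


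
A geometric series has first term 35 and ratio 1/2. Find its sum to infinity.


S∞ = a₁/(1-r) = 35/(1 - 1/2)
= 35/(1/2)
= 70

S∞ = 70


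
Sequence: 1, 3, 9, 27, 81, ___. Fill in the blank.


Pattern: geometric (r=3)
Terms: 1, 3, 9, 27, 81
Next term = 243

Next term = 243


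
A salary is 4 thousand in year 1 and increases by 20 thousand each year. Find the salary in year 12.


aₙ = a₁ + (n-1)d
= 4 + (12-1)×20
= 4 + 220
= 224

a_12 = 224


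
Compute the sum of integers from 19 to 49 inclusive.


Σₖ₌19^49 k = Σₖ₌₁^49 k − Σₖ₌₁^18 k
= 49·50/2 − 18·19/2
= 1225 − 171 = 1054

Σk = 1054


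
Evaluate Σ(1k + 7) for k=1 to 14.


Σ(1k+7) = 1·Σk + 7·n
= 1·105 + 7·14
= 105 + 98 = 203

Σ = 203


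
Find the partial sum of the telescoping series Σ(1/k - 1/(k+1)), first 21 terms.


Telescoping: adjacent terms cancel.
= 1/1 - 1/22
= 1 - 1/22 = 21/22

Sum = 21/22


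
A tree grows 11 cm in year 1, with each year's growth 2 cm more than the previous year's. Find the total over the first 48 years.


aₙ = 11 + (48-1)×2 = 105
Sₙ = n(a₁+aₙ)/2 = 48×(11+105)/2
= 48×116/2 = 2784

S_48 = 2784


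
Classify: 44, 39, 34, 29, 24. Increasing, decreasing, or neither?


Differences: -5, -5, -5, -5
All differences < 0 → strictly DECREASING

Monotonically decreasing


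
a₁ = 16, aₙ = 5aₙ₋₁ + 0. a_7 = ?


Computing step by step:
a_1 = 16
a_2 = 80
a_3 = 400
a_4 = 2000
a_5 = 10000
a_6 = 50000
a_7 = 250000


a_7 = 250000


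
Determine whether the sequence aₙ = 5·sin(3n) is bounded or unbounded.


For all n, -1 ≤ sin(3n) ≤ 1, so -5 ≤ 5·sin(3n) ≤ 5
Lower bound: -5, Upper bound: 5
The sequence IS bounded

Bounded (-5 ≤ aₙ ≤ 5)


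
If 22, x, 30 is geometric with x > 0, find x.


GM = √(22×30) = √660 = 25.6905

GM = 25.6905


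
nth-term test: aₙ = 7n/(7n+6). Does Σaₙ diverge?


lim(n→∞) 7n/(7n+6) = 7/7 = 1  (divide numerator and denominator by n)
lim aₙ = 1 ≠ 0 → series DIVERGES

Diverges (lim aₙ = 1 ≠ 0)


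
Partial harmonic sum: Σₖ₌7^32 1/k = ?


Σₖ₌7^32 1/k = 1/7 + 1/8 + 1/9 + ... + 1/32
= 232272421033319/144403552893600
≈ 1.6085

Sum = 232272421033319/144403552893600 ≈ 1.6085


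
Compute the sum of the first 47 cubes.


n(n+1)/2 = 47×48/2 = 1128
Σk³ = 1128² = 1272384

Σk³ = 1272384


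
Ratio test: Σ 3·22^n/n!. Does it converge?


aₙ = 3·22^n/n!
a_{n+1}/aₙ = 22^(n+1)/(n+1)! × n!/22^n  (constant 3 cancels)
= 22/(n+1)
L = lim(n→∞) 22/(n+1) = 0
L < 1 → series CONVERGES

Converges (ratio test: L = 0 < 1)
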